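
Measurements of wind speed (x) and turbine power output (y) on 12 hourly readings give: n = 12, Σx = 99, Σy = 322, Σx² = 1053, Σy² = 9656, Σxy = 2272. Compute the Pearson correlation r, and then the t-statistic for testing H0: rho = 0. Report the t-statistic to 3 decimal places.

-4.006

Numerator: nΣxy − (Σx)(Σy) = 12·2272 − (99)(322) = -4614
Denominator: √[(nΣx²−(Σx)²)(nΣy²−(Σy)²)]
  nΣx²−(Σx)² = 12·1053 − 9801 = 2835;  nΣy²−(Σy)² = 12·9656 − 103684 = 12188
  √(2835·12188) = √34552980 = 5878.1783
r = -4614 / 5878.1783 = -0.7849
t = r·√(n−2)/√(1−r²) = -0.7849·√10 / √(1−0.616068) = -2.482072 / 0.619622 = -4.006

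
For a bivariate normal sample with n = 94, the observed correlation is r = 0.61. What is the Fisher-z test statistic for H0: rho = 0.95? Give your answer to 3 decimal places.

-10.711

z_r = atanh(0.61) = 0.708921,  z_0 = atanh(0.95) = 1.831781
SE = 1/√(n−3) = 1/√91 = 0.104828
z = (z_r − z_0)/SE = (0.708921 − 1.831781) / 0.104828 = -1.122860 / 0.104828 = -10.711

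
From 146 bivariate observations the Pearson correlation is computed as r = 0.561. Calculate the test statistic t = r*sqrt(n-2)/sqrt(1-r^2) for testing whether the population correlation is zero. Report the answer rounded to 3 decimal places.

1 − r² = 1 − 0.314721 = 0.685279;  √(1−r²) = 0.827816
√(n−2) = √144 = 12.000000
t = r·√(n−2)/√(1−r²) = 0.561 · 12.000000 / 0.827816 = 8.132

8.132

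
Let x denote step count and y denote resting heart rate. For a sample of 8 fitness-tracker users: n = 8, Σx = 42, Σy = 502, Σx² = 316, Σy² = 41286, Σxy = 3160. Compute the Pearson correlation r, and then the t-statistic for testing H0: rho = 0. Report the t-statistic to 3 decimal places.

1.582

Numerator: nΣxy − (Σx)(Σy) = 8·3160 − (42)(502) = 4196
Denominator: √[(nΣx²−(Σx)²)(nΣy²−(Σy)²)]
  nΣx²−(Σx)² = 8·316 − 1764 = 764;  nΣy²−(Σy)² = 8·41286 − 252004 = 78284
  √(764·78284) = √59808976 = 7733.6263
r = 4196 / 7733.6263 = 0.5426
t = r·√(n−2)/√(1−r²) = 0.5426·√6 / √(1−0.294415) = 1.329093 / 0.839991 = 1.582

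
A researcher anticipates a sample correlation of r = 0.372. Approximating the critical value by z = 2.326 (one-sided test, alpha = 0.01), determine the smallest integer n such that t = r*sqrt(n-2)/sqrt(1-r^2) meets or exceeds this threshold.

36

r√(n−2)/√(1−r²) ≥ 2.326  ⇔  n−2 ≥ (2.326)²·(1−r²)/r²
(1−r²)/r² = (1−0.138384)/0.138384 = 6.2263
n ≥ 2 + 5.410276·6.2263 = 2 + 33.6860 = 35.6860
⌈35.6860⌉ = 36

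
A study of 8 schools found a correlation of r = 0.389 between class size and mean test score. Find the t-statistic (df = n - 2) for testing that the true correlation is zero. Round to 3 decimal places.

1.034

1 − r² = 1 − 0.151321 = 0.848679;  √(1−r²) = 0.921238
√(n−2) = √6 = 2.449490
t = r·√(n−2)/√(1−r²) = 0.389 · 2.449490 / 0.921238 = 1.034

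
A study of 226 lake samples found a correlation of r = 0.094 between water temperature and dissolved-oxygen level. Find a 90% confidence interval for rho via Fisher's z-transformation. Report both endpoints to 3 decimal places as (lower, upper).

(-0.016, 0.202)

Fisher z: z_r = atanh(r) = ½·ln((1+0.094)/(1−0.094)) = 0.094278
SE(z) = 1/√(n−3) = 1/√223 = 0.066965
90% ⇒ z* = 1.645; margin = 1.645·0.066965 = 0.110157
CI on z-scale: (-0.015879, 0.204435)
Back-transform: tanh(-0.015879) = -0.015878, tanh(0.204435) = 0.201634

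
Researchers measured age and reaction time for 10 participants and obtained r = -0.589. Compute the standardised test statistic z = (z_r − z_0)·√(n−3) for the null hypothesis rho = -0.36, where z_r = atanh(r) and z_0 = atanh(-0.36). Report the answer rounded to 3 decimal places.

z_r = atanh(-0.589) = -0.676133,  z_0 = atanh(-0.36) = -0.376886
SE = 1/√(n−3) = 1/√7 = 0.377964
z = (z_r − z_0)/SE = (-0.676133 − (-0.376886)) / 0.377964 = -0.299247 / 0.377964 = -0.792

-0.792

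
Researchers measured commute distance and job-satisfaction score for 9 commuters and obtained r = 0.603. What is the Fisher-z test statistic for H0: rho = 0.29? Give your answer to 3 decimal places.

0.978

z_r = atanh(0.603) = 0.697848,  z_0 = atanh(0.29) = 0.298566
SE = 1/√(n−3) = 1/√6 = 0.408248
z = (z_r − z_0)/SE = (0.697848 − 0.298566) / 0.408248 = 0.399282 / 0.408248 = 0.978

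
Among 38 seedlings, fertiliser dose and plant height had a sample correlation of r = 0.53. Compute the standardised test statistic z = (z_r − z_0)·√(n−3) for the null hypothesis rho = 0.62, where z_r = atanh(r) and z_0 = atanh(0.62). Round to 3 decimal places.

-0.798

z_r = atanh(0.53) = 0.590145,  z_0 = atanh(0.62) = 0.725005
SE = 1/√(n−3) = 1/√35 = 0.169031
z = (z_r − z_0)/SE = (0.590145 − 0.725005) / 0.169031 = -0.134860 / 0.169031 = -0.798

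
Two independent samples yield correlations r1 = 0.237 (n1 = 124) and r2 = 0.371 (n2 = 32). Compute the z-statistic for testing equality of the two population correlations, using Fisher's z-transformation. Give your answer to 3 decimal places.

-0.716

Fisher z-transforms: z1 = atanh(0.237) = 0.241593, z2 = atanh(0.371) = 0.389582; difference d = -0.147989
Var(d) = 1/121 + 1/29 = 0.0082645 + 0.0344828 = 0.0427473
z = d/√Var(d) = -0.147989 / √0.0427473 = -0.147989 / 0.206754 = -0.716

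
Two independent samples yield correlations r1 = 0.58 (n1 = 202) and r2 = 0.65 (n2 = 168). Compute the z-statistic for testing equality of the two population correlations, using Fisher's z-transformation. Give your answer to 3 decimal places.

-1.072

Fisher z-transforms: z1 = atanh(0.58) = 0.662463, z2 = atanh(0.65) = 0.775299; difference d = -0.112836
Var(d) = 1/199 + 1/165 = 0.0050251 + 0.0060606 = 0.0110857
z = d/√Var(d) = -0.112836 / √0.0110857 = -0.112836 / 0.105289 = -1.072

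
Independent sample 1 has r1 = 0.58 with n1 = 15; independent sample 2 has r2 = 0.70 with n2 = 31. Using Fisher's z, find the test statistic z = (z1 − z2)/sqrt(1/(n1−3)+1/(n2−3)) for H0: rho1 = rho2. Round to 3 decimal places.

Fisher z-transforms: z1 = atanh(0.58) = 0.662463, z2 = atanh(0.70) = 0.867301; difference d = -0.204838
Var(d) = 1/12 + 1/28 = 0.0833333 + 0.0357143 = 0.1190476
z = d/√Var(d) = -0.204838 / √0.1190476 = -0.204838 / 0.345033 = -0.594

-0.594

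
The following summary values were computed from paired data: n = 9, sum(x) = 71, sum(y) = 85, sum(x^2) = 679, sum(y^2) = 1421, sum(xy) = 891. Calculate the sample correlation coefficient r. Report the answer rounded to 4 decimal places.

Numerator: nΣxy − (Σx)(Σy) = 9·891 − (71)(85) = 1984
Denominator: √[(nΣx²−(Σx)²)(nΣy²−(Σy)²)]
  nΣx²−(Σx)² = 9·679 − 5041 = 1070;  nΣy²−(Σy)² = 9·1421 − 7225 = 5564
  √(1070·5564) = √5953480 = 2439.9754
r = 1984 / 2439.9754 = 0.8131

0.8131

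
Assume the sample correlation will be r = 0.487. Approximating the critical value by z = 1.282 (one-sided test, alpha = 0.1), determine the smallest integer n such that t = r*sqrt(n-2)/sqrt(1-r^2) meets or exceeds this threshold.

r√(n−2)/√(1−r²) ≥ 1.282  ⇔  n−2 ≥ (1.282)²·(1−r²)/r²
(1−r²)/r² = (1−0.237169)/0.237169 = 3.2164
n ≥ 2 + 1.643524·3.2164 = 2 + 5.2862 = 7.2862
⌈7.2862⌉ = 8

8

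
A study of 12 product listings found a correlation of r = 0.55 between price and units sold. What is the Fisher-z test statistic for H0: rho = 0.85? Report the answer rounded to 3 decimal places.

z_r = atanh(0.55) = 0.618381,  z_0 = atanh(0.85) = 1.256153
SE = 1/√(n−3) = 1/√9 = 0.333333
z = (z_r − z_0)/SE = (0.618381 − 1.256153) / 0.333333 = -0.637772 / 0.333333 = -1.913

-1.913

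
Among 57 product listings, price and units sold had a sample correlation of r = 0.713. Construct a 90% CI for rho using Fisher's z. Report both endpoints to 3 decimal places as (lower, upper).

Fisher z: z_r = atanh(r) = ½·ln((1+0.713)/(1−0.713)) = 0.893260
SE(z) = 1/√(n−3) = 1/√54 = 0.136083
90% ⇒ z* = 1.645; margin = 1.645·0.136083 = 0.223857
CI on z-scale: (0.669403, 1.117117)
Back-transform: tanh(0.669403) = 0.584587, tanh(1.117117) = 0.806564

(0.585, 0.807)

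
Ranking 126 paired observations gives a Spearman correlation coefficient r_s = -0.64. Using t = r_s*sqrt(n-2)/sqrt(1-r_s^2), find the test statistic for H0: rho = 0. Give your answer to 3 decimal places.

-9.275

t = r_s·√(n−2) / √(1−r_s²) with r_s = -0.64, n = 126
  = -0.64·√124 / √(1 − 0.4096)
  = -0.64·11.135529 / 0.768375
  = -7.126739 / 0.768375 = -9.275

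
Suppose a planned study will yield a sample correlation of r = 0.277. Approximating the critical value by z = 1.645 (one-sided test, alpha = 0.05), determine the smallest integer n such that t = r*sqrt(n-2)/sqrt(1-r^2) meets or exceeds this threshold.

35

r√(n−2)/√(1−r²) ≥ 1.645  ⇔  n−2 ≥ (1.645)²·(1−r²)/r²
(1−r²)/r² = (1−0.076729)/0.076729 = 12.0329
n ≥ 2 + 2.706025·12.0329 = 2 + 32.5613 = 34.5613
⌈34.5613⌉ = 35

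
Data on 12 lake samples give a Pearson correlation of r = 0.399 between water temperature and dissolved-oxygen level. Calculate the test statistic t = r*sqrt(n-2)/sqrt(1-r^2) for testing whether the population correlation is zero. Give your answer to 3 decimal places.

t = r·√(n−2) / √(1−r²) with r = 0.399, n = 12
  = 0.399·√10 / √(1 − 0.159201)
  = 0.399·3.162278 / 0.916951
  = 1.261749 / 0.916951 = 1.376

1.376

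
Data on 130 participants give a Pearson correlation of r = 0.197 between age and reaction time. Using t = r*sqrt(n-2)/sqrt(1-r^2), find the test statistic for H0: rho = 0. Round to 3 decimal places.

2.273

t = r·√(n−2) / √(1−r²) with r = 0.197, n = 130
  = 0.197·√128 / √(1 − 0.038809)
  = 0.197·11.313708 / 0.980403
  = 2.228800 / 0.980403 = 2.273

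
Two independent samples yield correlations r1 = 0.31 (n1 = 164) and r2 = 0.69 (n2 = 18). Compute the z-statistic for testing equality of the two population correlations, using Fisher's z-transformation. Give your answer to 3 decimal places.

z1 = atanh(0.31) = 0.320545,  z2 = atanh(0.69) = 0.847956
SE = √(1/(n1−3) + 1/(n2−3)) = √(1/161 + 1/15) = √(0.0062112 + 0.0666667) = √0.0728779 = 0.269959
z = (z1 − z2)/SE = (0.320545 − 0.847956) / 0.269959 = -0.527411 / 0.269959 = -1.954

-1.954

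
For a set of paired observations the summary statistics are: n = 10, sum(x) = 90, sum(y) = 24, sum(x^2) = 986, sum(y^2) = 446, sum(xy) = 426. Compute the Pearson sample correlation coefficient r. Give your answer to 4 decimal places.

0.8032

Numerator: nΣxy − (Σx)(Σy) = 10·426 − (90)(24) = 2100
Denominator: √[(nΣx²−(Σx)²)(nΣy²−(Σy)²)]
  nΣx²−(Σx)² = 10·986 − 8100 = 1760;  nΣy²−(Σy)² = 10·446 − 576 = 3884
  √(1760·3884) = √6835840 = 2614.5439
r = 2100 / 2614.5439 = 0.8032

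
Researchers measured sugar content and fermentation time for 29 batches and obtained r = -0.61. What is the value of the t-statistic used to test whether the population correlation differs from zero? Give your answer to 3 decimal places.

-4.000

t = r·√(n−2) / √(1−r²) with r = -0.61, n = 29
  = -0.61·√27 / √(1 − 0.3721)
  = -0.61·5.196152 / 0.792401
  = -3.169653 / 0.792401 = -4.000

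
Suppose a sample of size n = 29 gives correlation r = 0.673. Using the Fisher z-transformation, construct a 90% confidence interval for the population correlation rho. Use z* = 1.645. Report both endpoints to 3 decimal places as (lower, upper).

z_r = atanh(0.673) = 0.816207;  SE = 1/√(n−3) = 1/√26 = 0.196116
z-limits: 0.816207 ± 1.645·0.196116 = 0.816207 ± 0.322611 = [0.493596, 1.138818]
ρ-limits: (tanh 0.493596, tanh 1.138818) = (0.457, 0.814)

(0.457, 0.814)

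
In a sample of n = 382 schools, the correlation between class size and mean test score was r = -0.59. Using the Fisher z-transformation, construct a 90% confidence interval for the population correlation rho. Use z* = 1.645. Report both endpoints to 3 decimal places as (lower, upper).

(-0.642, -0.532)

z_r = atanh(-0.59) = -0.677666;  SE = 1/√(n−3) = 1/√379 = 0.051367
z-limits: -0.677666 ± 1.645·0.051367 = -0.677666 ± 0.084499 = [-0.762165, -0.593167]
ρ-limits: (tanh -0.762165, tanh -0.593167) = (-0.642, -0.532)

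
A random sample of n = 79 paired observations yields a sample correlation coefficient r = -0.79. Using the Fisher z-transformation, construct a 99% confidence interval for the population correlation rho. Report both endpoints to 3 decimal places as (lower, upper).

z_r = atanh(-0.79) = -1.071432;  SE = 1/√(n−3) = 1/√76 = 0.114708
z-limits: -1.071432 ± 2.576·0.114708 = -1.071432 ± 0.295488 = [-1.366920, -0.775944]
ρ-limits: (tanh -1.366920, tanh -0.775944) = (-0.878, -0.650)

(-0.878, -0.650)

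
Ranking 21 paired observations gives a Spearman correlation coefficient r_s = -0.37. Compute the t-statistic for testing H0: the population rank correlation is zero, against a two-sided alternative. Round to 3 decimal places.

-1.736

t = r_s·√(n−2) / √(1−r_s²) with r_s = -0.37, n = 21
  = -0.37·√19 / √(1 − 0.1369)
  = -0.37·4.358899 / 0.929032
  = -1.612793 / 0.929032 = -1.736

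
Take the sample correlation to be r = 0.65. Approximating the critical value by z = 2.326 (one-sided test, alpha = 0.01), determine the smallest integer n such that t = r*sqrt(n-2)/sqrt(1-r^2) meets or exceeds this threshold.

10

r√(n−2)/√(1−r²) ≥ 2.326  ⇔  n−2 ≥ (2.326)²·(1−r²)/r²
(1−r²)/r² = (1−0.4225)/0.4225 = 1.3669
n ≥ 2 + 5.410276·1.3669 = 2 + 7.3953 = 9.3953
⌈9.3953⌉ = 10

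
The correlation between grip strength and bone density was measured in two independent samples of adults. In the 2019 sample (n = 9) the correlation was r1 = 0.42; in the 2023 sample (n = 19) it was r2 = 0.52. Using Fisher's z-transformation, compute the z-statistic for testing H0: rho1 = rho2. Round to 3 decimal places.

Fisher z-transforms: z1 = atanh(0.42) = 0.447692, z2 = atanh(0.52) = 0.576340; difference d = -0.128648
Var(d) = 1/6 + 1/16 = 0.1666667 + 0.0625000 = 0.2291667
z = d/√Var(d) = -0.128648 / √0.2291667 = -0.128648 / 0.478714 = -0.269

-0.269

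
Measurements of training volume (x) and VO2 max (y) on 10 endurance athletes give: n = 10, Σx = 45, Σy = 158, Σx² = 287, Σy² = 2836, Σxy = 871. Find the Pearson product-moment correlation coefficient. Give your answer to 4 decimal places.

S_xy = nΣxy − ΣxΣy = 10·871 − 45·158 = 8710 − 7110 = 1600
S_xx = nΣx² − (Σx)² = 10·287 − 45² = 2870 − 2025 = 845
S_yy = nΣy² − (Σy)² = 10·2836 − 158² = 28360 − 24964 = 3396
r = S_xy / √(S_xx·S_yy) = 1600 / √(845·3396) = 1600 / √2869620 = 1600 / 1693.9953 = 0.9445

0.9445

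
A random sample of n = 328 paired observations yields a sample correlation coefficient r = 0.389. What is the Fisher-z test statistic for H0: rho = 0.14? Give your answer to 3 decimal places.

4.862

Fisher z: atanh(0.389) = 0.410621, atanh(0.14) = 0.140926
z = (z_r − z_0)·√(n−3) = (0.410621 − 0.140926)·√325 = 0.269695 · 18.027756 = 4.862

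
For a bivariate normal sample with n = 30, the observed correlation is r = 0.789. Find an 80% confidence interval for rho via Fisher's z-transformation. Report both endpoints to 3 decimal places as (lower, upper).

(0.676, 0.866)

Fisher z: z_r = atanh(r) = ½·ln((1+0.789)/(1−0.789)) = 1.068777
SE(z) = 1/√(n−3) = 1/√27 = 0.192450
80% ⇒ z* = 1.282; margin = 1.282·0.192450 = 0.246721
CI on z-scale: (0.822056, 1.315498)
Back-transform: tanh(0.822056) = 0.676187, tanh(1.315498) = 0.865660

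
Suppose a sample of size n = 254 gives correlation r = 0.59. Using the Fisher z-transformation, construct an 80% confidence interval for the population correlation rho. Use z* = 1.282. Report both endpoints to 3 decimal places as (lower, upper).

z_r = atanh(0.59) = 0.677666;  SE = 1/√(n−3) = 1/√251 = 0.063119
z-limits: 0.677666 ± 1.282·0.063119 = 0.677666 ± 0.080919 = [0.596747, 0.758585]
ρ-limits: (tanh 0.596747, tanh 0.758585) = (0.535, 0.640)

(0.535, 0.640)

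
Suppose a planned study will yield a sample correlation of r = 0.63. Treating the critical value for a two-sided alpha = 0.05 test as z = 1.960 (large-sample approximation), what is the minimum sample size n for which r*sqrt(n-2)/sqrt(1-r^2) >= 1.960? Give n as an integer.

r√(n−2)/√(1−r²) ≥ 1.960  ⇔  n−2 ≥ (1.960)²·(1−r²)/r²
(1−r²)/r² = (1−0.3969)/0.3969 = 1.5195
n ≥ 2 + 3.8416·1.5195 = 2 + 5.8373 = 7.8373
⌈7.8373⌉ = 8

8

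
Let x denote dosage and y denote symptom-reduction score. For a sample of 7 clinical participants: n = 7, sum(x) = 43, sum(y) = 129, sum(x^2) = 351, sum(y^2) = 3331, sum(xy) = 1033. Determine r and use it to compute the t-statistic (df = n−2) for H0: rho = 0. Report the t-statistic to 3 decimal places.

3.405

S_xy = nΣxy − ΣxΣy = 7·1033 − 43·129 = 7231 − 5547 = 1684
S_xx = nΣx² − (Σx)² = 7·351 − 43² = 2457 − 1849 = 608
S_yy = nΣy² − (Σy)² = 7·3331 − 129² = 23317 − 16641 = 6676
r = S_xy / √(S_xx·S_yy) = 1684 / √(608·6676) = 1684 / √4059008 = 1684 / 2014.6980 = 0.8359
t = r·√(n−2)/√(1−r²) = 0.8359·√5 / √(1−0.698729) = 1.869129 / 0.548882 = 3.405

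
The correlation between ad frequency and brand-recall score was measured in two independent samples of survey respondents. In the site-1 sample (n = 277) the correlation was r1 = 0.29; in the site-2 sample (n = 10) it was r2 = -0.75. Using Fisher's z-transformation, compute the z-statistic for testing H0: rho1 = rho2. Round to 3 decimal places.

3.322

Fisher z-transforms: z1 = atanh(0.29) = 0.298566, z2 = atanh(-0.75) = -0.972955; difference d = 1.271521
Var(d) = 1/274 + 1/7 = 0.0036496 + 0.1428571 = 0.1465067
z = d/√Var(d) = 1.271521 / √0.1465067 = 1.271521 / 0.382762 = 3.322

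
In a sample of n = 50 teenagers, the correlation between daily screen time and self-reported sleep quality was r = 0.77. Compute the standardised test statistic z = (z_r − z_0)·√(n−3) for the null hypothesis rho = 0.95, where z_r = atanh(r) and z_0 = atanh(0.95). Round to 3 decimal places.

-5.563

Fisher z: atanh(0.77) = 1.020328, atanh(0.95) = 1.831781
z = (z_r − z_0)·√(n−3) = (1.020328 − 1.831781)·√47 = -0.811453 · 6.855655 = -5.563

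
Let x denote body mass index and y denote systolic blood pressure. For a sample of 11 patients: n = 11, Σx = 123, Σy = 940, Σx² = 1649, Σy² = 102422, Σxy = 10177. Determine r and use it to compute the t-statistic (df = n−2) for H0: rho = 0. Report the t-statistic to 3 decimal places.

Numerator: nΣxy − (Σx)(Σy) = 11·10177 − (123)(940) = -3673
Denominator: √[(nΣx²−(Σx)²)(nΣy²−(Σy)²)]
  nΣx²−(Σx)² = 11·1649 − 15129 = 3010;  nΣy²−(Σy)² = 11·102422 − 883600 = 243042
  √(3010·243042) = √731556420 = 27047.2997
r = -3673 / 27047.2997 = -0.1358
t = r·√(n−2)/√(1−r²) = -0.1358·√9 / √(1−0.018442) = -0.407400 / 0.990736 = -0.411

-0.411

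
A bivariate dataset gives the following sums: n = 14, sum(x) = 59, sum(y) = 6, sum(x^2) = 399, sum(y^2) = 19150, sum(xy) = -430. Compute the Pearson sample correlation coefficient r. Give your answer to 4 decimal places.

Numerator: nΣxy − (Σx)(Σy) = 14·(-430) − (59)(6) = -6374
Denominator: √[(nΣx²−(Σx)²)(nΣy²−(Σy)²)]
  nΣx²−(Σx)² = 14·399 − 3481 = 2105;  nΣy²−(Σy)² = 14·19150 − 36 = 268064
  √(2105·268064) = √564274720 = 23754.4674
r = -6374 / 23754.4674 = -0.2683

-0.2683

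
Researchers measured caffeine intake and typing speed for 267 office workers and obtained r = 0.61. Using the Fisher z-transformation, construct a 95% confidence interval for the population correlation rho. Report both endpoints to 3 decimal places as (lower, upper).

Fisher z: z_r = atanh(r) = ½·ln((1+0.61)/(1−0.61)) = 0.708921
SE(z) = 1/√(n−3) = 1/√264 = 0.061546
95% ⇒ z* = 1.960; margin = 1.960·0.061546 = 0.120630
CI on z-scale: (0.588291, 0.829551)
Back-transform: tanh(0.588291) = 0.528665, tanh(0.829551) = 0.680235

(0.529, 0.680)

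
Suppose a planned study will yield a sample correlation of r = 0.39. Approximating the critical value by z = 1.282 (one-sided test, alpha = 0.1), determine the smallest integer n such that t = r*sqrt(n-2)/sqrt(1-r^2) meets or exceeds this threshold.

12

r√(n−2)/√(1−r²) ≥ 1.282  ⇔  n−2 ≥ (1.282)²·(1−r²)/r²
(1−r²)/r² = (1−0.1521)/0.1521 = 5.5746
n ≥ 2 + 1.643524·5.5746 = 2 + 9.1620 = 11.1620
⌈11.1620⌉ = 12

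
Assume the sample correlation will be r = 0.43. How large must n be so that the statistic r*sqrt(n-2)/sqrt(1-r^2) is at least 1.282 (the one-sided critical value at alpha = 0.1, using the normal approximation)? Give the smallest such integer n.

10

r√(n−2)/√(1−r²) ≥ 1.282  ⇔  n−2 ≥ (1.282)²·(1−r²)/r²
(1−r²)/r² = (1−0.1849)/0.1849 = 4.4083
n ≥ 2 + 1.643524·4.4083 = 2 + 7.2451 = 9.2451
⌈9.2451⌉ = 10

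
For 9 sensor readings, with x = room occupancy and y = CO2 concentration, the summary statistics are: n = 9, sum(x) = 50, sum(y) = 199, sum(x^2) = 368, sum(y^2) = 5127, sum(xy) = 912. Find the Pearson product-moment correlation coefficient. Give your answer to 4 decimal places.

Numerator: nΣxy − (Σx)(Σy) = 9·912 − (50)(199) = -1742
Denominator: √[(nΣx²−(Σx)²)(nΣy²−(Σy)²)]
  nΣx²−(Σx)² = 9·368 − 2500 = 812;  nΣy²−(Σy)² = 9·5127 − 39601 = 6542
  √(812·6542) = √5312104 = 2304.8002
r = -1742 / 2304.8002 = -0.7558

-0.7558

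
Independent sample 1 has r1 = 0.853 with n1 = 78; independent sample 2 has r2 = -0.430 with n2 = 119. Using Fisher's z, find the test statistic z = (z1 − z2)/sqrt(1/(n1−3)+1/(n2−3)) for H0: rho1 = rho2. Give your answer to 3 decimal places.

Fisher z-transforms: z1 = atanh(0.853) = 1.267064, z2 = atanh(-0.430) = -0.459897; difference d = 1.726961
Var(d) = 1/75 + 1/116 = 0.0133333 + 0.0086207 = 0.0219540
z = d/√Var(d) = 1.726961 / √0.0219540 = 1.726961 / 0.148169 = 11.655

11.655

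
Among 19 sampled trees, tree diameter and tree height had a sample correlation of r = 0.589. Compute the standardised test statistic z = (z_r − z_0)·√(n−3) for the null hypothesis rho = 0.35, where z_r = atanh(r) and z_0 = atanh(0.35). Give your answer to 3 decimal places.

Fisher z: atanh(0.589) = 0.676133, atanh(0.35) = 0.365444
z = (z_r − z_0)·√(n−3) = (0.676133 − 0.365444)·√16 = 0.310689 · 4.000000 = 1.243

1.243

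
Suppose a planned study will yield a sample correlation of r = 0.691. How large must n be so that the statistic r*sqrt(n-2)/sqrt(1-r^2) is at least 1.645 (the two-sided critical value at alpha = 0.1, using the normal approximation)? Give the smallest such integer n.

5

Need r·√(n−2)/√(1−r²) ≥ 1.645
√(n−2) ≥ 1.645·√(1−0.477481) / 0.691 = 1.645·0.722855 / 0.691 = 1.7208
n−2 ≥ 2.9612  ⇒  n ≥ 4.9612
Smallest integer n = 5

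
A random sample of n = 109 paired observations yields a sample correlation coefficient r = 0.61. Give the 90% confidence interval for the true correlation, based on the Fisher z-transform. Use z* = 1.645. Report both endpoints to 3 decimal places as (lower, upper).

Fisher z: z_r = atanh(r) = ½·ln((1+0.61)/(1−0.61)) = 0.708921
SE(z) = 1/√(n−3) = 1/√106 = 0.097129
90% ⇒ z* = 1.645; margin = 1.645·0.097129 = 0.159777
CI on z-scale: (0.549144, 0.868698)
Back-transform: tanh(0.549144) = 0.499878, tanh(0.868698) = 0.700712

(0.500, 0.701)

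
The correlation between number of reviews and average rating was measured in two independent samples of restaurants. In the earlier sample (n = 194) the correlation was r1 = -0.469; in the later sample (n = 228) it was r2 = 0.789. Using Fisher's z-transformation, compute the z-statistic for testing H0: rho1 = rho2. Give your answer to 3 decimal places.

-16.034

Fisher z-transforms: z1 = atanh(-0.469) = -0.508788, z2 = atanh(0.789) = 1.068777; difference d = -1.577565
Var(d) = 1/191 + 1/225 = 0.0052356 + 0.0044444 = 0.0096800
z = d/√Var(d) = -1.577565 / √0.0096800 = -1.577565 / 0.098387 = -16.034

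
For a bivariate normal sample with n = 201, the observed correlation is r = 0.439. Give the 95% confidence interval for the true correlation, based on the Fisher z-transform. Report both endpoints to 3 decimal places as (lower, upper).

Fisher z: z_r = atanh(r) = ½·ln((1+0.439)/(1−0.439)) = 0.470991
SE(z) = 1/√(n−3) = 1/√198 = 0.071067
95% ⇒ z* = 1.960; margin = 1.960·0.071067 = 0.139291
CI on z-scale: (0.331700, 0.610282)
Back-transform: tanh(0.331700) = 0.320047, tanh(0.610282) = 0.544326

(0.320, 0.544)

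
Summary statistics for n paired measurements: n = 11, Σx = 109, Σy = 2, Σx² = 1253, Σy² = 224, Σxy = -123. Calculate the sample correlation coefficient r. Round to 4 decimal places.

S_xy = nΣxy − ΣxΣy = 11·(-123) − 109·2 = -1353 − 218 = -1571
S_xx = nΣx² − (Σx)² = 11·1253 − 109² = 13783 − 11881 = 1902
S_yy = nΣy² − (Σy)² = 11·224 − 2² = 2464 − 4 = 2460
r = S_xy / √(S_xx·S_yy) = -1571 / √(1902·2460) = -1571 / √4678920 = -1571 / 2163.0811 = -0.7263

-0.7263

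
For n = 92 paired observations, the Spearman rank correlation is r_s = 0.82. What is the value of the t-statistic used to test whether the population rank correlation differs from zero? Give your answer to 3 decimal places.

1 − r_s² = 1 − 0.6724 = 0.3276;  √(1−r_s²) = 0.572364
√(n−2) = √90 = 9.486833
t = r_s·√(n−2)/√(1−r_s²) = 0.82 · 9.486833 / 0.572364 = 13.591

13.591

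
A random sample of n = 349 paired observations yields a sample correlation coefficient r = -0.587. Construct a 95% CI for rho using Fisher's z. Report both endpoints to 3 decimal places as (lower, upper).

z_r = atanh(-0.587) = -0.673077;  SE = 1/√(n−3) = 1/√346 = 0.053760
z-limits: -0.673077 ± 1.960·0.053760 = -0.673077 ± 0.105370 = [-0.778447, -0.567707]
ρ-limits: (tanh -0.778447, tanh -0.567707) = (-0.652, -0.514)

(-0.652, -0.514)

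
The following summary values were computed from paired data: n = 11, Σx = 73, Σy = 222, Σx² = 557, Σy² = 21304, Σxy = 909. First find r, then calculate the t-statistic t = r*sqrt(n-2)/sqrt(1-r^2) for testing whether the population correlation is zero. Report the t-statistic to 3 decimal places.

Numerator: nΣxy − (Σx)(Σy) = 11·909 − (73)(222) = -6207
Denominator: √[(nΣx²−(Σx)²)(nΣy²−(Σy)²)]
  nΣx²−(Σx)² = 11·557 − 5329 = 798;  nΣy²−(Σy)² = 11·21304 − 49284 = 185060
  √(798·185060) = √147677880 = 12152.2788
r = -6207 / 12152.2788 = -0.5108
t = r·√(n−2)/√(1−r²) = -0.5108·√9 / √(1−0.260917) = -1.532400 / 0.859699 = -1.782

-1.782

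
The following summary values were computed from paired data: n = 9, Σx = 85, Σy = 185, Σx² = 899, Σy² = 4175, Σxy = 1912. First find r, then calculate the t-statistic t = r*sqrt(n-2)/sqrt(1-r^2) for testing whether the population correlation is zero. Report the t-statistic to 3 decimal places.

4.684

S_xy = nΣxy − ΣxΣy = 9·1912 − 85·185 = 17208 − 15725 = 1483
S_xx = nΣx² − (Σx)² = 9·899 − 85² = 8091 − 7225 = 866
S_yy = nΣy² − (Σy)² = 9·4175 − 185² = 37575 − 34225 = 3350
r = S_xy / √(S_xx·S_yy) = 1483 / √(866·3350) = 1483 / √2901100 = 1483 / 1703.2616 = 0.8707
t = r·√(n−2)/√(1−r²) = 0.8707·√7 / √(1−0.758118) = 2.303656 / 0.491815 = 4.684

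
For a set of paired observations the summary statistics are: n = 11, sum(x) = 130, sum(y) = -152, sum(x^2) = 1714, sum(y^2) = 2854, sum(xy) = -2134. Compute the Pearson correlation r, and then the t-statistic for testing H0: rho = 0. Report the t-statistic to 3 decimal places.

-7.185

Numerator: nΣxy − (Σx)(Σy) = 11·(-2134) − (130)(-152) = -3714
Denominator: √[(nΣx²−(Σx)²)(nΣy²−(Σy)²)]
  nΣx²−(Σx)² = 11·1714 − 16900 = 1954;  nΣy²−(Σy)² = 11·2854 − 23104 = 8290
  √(1954·8290) = √16198660 = 4024.7559
r = -3714 / 4024.7559 = -0.9228
t = r·√(n−2)/√(1−r²) = -0.9228·√9 / √(1−0.851560) = -2.768400 / 0.385279 = -7.185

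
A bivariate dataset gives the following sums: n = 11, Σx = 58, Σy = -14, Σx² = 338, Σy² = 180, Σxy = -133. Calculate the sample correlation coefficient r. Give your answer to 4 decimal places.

S_xy = nΣxy − ΣxΣy = 11·(-133) − 58·(-14) = -1463 − (-812) = -651
S_xx = nΣx² − (Σx)² = 11·338 − 58² = 3718 − 3364 = 354
S_yy = nΣy² − (Σy)² = 11·180 − (-14)² = 1980 − 196 = 1784
r = S_xy / √(S_xx·S_yy) = -651 / √(354·1784) = -651 / √631536 = -651 / 794.6924 = -0.8192

-0.8192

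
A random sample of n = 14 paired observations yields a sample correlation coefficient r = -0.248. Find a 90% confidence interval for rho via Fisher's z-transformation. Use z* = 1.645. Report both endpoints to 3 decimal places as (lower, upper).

(-0.635, 0.238)

Fisher z: z_r = atanh(r) = ½·ln((1+(-0.248))/(1−(-0.248))) = -0.253281
SE(z) = 1/√(n−3) = 1/√11 = 0.301511
90% ⇒ z* = 1.645; margin = 1.645·0.301511 = 0.495986
CI on z-scale: (-0.749267, 0.242705)
Back-transform: tanh(-0.749267) = -0.634711, tanh(0.242705) = 0.238049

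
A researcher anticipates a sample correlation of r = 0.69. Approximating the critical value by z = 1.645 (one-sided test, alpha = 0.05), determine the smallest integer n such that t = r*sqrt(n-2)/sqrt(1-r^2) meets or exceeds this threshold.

5

Need r·√(n−2)/√(1−r²) ≥ 1.645
√(n−2) ≥ 1.645·√(1−0.4761) / 0.69 = 1.645·0.723809 / 0.69 = 1.7256
n−2 ≥ 2.9777  ⇒  n ≥ 4.9777
Smallest integer n = 5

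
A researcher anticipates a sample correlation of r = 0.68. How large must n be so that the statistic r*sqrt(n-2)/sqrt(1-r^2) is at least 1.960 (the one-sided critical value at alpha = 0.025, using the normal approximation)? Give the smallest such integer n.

r√(n−2)/√(1−r²) ≥ 1.960  ⇔  n−2 ≥ (1.960)²·(1−r²)/r²
(1−r²)/r² = (1−0.4624)/0.4624 = 1.1626
n ≥ 2 + 3.8416·1.1626 = 2 + 4.4662 = 6.4662
⌈6.4662⌉ = 7

7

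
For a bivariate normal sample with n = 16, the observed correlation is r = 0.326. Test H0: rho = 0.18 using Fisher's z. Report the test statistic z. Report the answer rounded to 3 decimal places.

0.564

Fisher z: atanh(0.326) = 0.338346, atanh(0.18) = 0.181983
z = (z_r − z_0)·√(n−3) = (0.338346 − 0.181983)·√13 = 0.156363 · 3.605551 = 0.564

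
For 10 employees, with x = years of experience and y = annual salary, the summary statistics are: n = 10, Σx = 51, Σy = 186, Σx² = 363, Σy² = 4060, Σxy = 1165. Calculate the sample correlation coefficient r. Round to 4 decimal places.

Numerator: nΣxy − (Σx)(Σy) = 10·1165 − (51)(186) = 2164
Denominator: √[(nΣx²−(Σx)²)(nΣy²−(Σy)²)]
  nΣx²−(Σx)² = 10·363 − 2601 = 1029;  nΣy²−(Σy)² = 10·4060 − 34596 = 6004
  √(1029·6004) = √6178116 = 2485.5816
r = 2164 / 2485.5816 = 0.8706

0.8706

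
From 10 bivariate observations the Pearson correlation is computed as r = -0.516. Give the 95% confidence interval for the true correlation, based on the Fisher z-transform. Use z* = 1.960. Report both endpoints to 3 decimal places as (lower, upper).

z_r = atanh(-0.516) = -0.570873;  SE = 1/√(n−3) = 1/√7 = 0.377964
z-limits: -0.570873 ± 1.960·0.377964 = -0.570873 ± 0.740809 = [-1.311682, 0.169936]
ρ-limits: (tanh -1.311682, tanh 0.169936) = (-0.865, 0.168)

(-0.865, 0.168)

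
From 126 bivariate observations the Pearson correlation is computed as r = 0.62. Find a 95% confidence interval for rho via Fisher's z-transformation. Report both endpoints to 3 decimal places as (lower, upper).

(0.499, 0.717)

z_r = atanh(0.62) = 0.725005;  SE = 1/√(n−3) = 1/√123 = 0.090167
z-limits: 0.725005 ± 1.960·0.090167 = 0.725005 ± 0.176727 = [0.548278, 0.901732]
ρ-limits: (tanh 0.548278, tanh 0.901732) = (0.499, 0.717)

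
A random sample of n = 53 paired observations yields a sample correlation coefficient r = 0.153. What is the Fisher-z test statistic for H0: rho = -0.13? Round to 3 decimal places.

2.015

z_r = atanh(0.153) = 0.154211,  z_0 = atanh(-0.13) = -0.130740
SE = 1/√(n−3) = 1/√50 = 0.141421
z = (z_r − z_0)/SE = (0.154211 − (-0.130740)) / 0.141421 = 0.284951 / 0.141421 = 2.015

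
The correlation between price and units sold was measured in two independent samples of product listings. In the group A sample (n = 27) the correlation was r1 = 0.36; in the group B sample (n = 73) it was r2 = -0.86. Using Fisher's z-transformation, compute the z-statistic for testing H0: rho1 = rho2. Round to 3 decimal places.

z1 = atanh(0.36) = 0.376886,  z2 = atanh(-0.86) = -1.293345
SE = √(1/(n1−3) + 1/(n2−3)) = √(1/24 + 1/70) = √(0.0416667 + 0.0142857) = √0.0559524 = 0.236543
z = (z1 − z2)/SE = (0.376886 − (-1.293345)) / 0.236543 = 1.670231 / 0.236543 = 7.061

7.061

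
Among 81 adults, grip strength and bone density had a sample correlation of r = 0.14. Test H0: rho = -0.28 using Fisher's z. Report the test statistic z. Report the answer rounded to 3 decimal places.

3.785

Fisher z: atanh(0.14) = 0.140926, atanh(-0.28) = -0.287682
z = (z_r − z_0)·√(n−3) = (0.140926 − (-0.287682))·√78 = 0.428608 · 8.831761 = 3.785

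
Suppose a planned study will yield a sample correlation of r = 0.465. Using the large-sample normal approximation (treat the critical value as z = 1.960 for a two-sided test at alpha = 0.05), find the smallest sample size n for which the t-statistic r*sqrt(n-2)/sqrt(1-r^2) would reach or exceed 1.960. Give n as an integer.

16

r√(n−2)/√(1−r²) ≥ 1.960  ⇔  n−2 ≥ (1.960)²·(1−r²)/r²
(1−r²)/r² = (1−0.216225)/0.216225 = 3.6248
n ≥ 2 + 3.8416·3.6248 = 2 + 13.9250 = 15.9250
⌈15.9250⌉ = 16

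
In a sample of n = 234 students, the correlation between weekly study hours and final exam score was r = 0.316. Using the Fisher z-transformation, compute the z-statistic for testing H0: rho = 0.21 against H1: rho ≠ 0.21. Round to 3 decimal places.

1.733

Fisher z: atanh(0.316) = 0.327197, atanh(0.21) = 0.213171
z = (z_r − z_0)·√(n−3) = (0.327197 − 0.213171)·√231 = 0.114026 · 15.198684 = 1.733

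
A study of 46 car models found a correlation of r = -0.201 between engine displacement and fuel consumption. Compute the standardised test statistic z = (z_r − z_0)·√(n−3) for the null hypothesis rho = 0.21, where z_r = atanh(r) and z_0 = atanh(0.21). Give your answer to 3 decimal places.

-2.734

Fisher z: atanh(-0.201) = -0.203774, atanh(0.21) = 0.213171
z = (z_r − z_0)·√(n−3) = (-0.203774 − 0.213171)·√43 = -0.416945 · 6.557439 = -2.734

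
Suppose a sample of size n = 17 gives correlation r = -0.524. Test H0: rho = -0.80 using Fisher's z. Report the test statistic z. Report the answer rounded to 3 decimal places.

1.934

Fisher z: atanh(-0.524) = -0.581838, atanh(-0.80) = -1.098612
z = (z_r − z_0)·√(n−3) = (-0.581838 − (-1.098612))·√14 = 0.516774 · 3.741657 = 1.934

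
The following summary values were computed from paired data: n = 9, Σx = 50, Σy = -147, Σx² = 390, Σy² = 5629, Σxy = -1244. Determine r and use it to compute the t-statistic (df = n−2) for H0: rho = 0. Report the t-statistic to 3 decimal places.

Numerator: nΣxy − (Σx)(Σy) = 9·(-1244) − (50)(-147) = -3846
Denominator: √[(nΣx²−(Σx)²)(nΣy²−(Σy)²)]
  nΣx²−(Σx)² = 9·390 − 2500 = 1010;  nΣy²−(Σy)² = 9·5629 − 21609 = 29052
  √(1010·29052) = √29342520 = 5416.8736
r = -3846 / 5416.8736 = -0.7100
t = r·√(n−2)/√(1−r²) = -0.7100·√7 / √(1−0.504100) = -1.878483 / 0.704202 = -2.668

-2.668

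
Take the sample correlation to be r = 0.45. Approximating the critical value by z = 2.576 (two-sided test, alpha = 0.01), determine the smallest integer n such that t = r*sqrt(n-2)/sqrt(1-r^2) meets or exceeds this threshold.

29

Need r·√(n−2)/√(1−r²) ≥ 2.576
√(n−2) ≥ 2.576·√(1−0.2025) / 0.45 = 2.576·0.893029 / 0.45 = 5.1121
n−2 ≥ 26.1336  ⇒  n ≥ 28.1336
Smallest integer n = 29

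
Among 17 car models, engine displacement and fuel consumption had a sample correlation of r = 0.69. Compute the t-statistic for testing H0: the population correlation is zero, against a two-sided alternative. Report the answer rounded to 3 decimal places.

3.692

1 − r² = 1 − 0.4761 = 0.5239;  √(1−r²) = 0.723809
√(n−2) = √15 = 3.872983
t = r·√(n−2)/√(1−r²) = 0.69 · 3.872983 / 0.723809 = 3.692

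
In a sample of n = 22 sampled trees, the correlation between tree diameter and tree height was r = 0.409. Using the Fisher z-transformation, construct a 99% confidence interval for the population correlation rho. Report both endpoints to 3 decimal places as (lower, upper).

(-0.155, 0.772)

Fisher z: z_r = atanh(r) = ½·ln((1+0.409)/(1−0.409)) = 0.434410
SE(z) = 1/√(n−3) = 1/√19 = 0.229416
99% ⇒ z* = 2.576; margin = 2.576·0.229416 = 0.590976
CI on z-scale: (-0.156566, 1.025386)
Back-transform: tanh(-0.156566) = -0.155299, tanh(1.025386) = 0.772051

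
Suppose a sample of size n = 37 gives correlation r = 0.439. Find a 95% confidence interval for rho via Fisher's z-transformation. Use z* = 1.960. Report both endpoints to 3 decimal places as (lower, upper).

(0.134, 0.668)

Fisher z: z_r = atanh(r) = ½·ln((1+0.439)/(1−0.439)) = 0.470991
SE(z) = 1/√(n−3) = 1/√34 = 0.171499
95% ⇒ z* = 1.960; margin = 1.960·0.171499 = 0.336138
CI on z-scale: (0.134853, 0.807129)
Back-transform: tanh(0.134853) = 0.134041, tanh(0.807129) = 0.668003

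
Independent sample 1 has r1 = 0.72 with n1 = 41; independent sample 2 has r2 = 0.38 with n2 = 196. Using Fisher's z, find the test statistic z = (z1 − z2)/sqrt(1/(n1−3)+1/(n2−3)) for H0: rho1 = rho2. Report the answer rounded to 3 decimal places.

2.860

Fisher z-transforms: z1 = atanh(0.72) = 0.907645, z2 = atanh(0.38) = 0.400060; difference d = 0.507585
Var(d) = 1/38 + 1/193 = 0.0263158 + 0.0051813 = 0.0314971
z = d/√Var(d) = 0.507585 / √0.0314971 = 0.507585 / 0.177474 = 2.860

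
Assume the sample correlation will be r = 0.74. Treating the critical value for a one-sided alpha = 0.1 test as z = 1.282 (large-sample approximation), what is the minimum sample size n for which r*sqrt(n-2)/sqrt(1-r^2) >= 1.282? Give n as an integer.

Need r·√(n−2)/√(1−r²) ≥ 1.282
√(n−2) ≥ 1.282·√(1−0.5476) / 0.74 = 1.282·0.672607 / 0.74 = 1.1652
n−2 ≥ 1.3577  ⇒  n ≥ 3.3577
Smallest integer n = 4

4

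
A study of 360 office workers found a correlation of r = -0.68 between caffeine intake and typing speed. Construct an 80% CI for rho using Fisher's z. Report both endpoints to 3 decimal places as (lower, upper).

(-0.715, -0.642)

z_r = atanh(-0.68) = -0.829114;  SE = 1/√(n−3) = 1/√357 = 0.052926
z-limits: -0.829114 ± 1.282·0.052926 = -0.829114 ± 0.067851 = [-0.896965, -0.761263]
ρ-limits: (tanh -0.896965, tanh -0.761263) = (-0.715, -0.642)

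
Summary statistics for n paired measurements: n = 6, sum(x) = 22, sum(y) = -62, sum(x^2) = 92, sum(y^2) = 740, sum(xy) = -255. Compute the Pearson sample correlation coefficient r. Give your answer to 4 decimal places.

S_xy = nΣxy − ΣxΣy = 6·(-255) − 22·(-62) = -1530 − (-1364) = -166
S_xx = nΣx² − (Σx)² = 6·92 − 22² = 552 − 484 = 68
S_yy = nΣy² − (Σy)² = 6·740 − (-62)² = 4440 − 3844 = 596
r = S_xy / √(S_xx·S_yy) = -166 / √(68·596) = -166 / √40528 = -166 / 201.3157 = -0.8246

-0.8246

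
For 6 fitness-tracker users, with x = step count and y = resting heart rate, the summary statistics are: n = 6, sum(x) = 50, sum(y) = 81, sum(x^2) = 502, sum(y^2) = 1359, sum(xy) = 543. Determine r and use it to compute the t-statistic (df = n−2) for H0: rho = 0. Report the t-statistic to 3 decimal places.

-3.650

Numerator: nΣxy − (Σx)(Σy) = 6·543 − (50)(81) = -792
Denominator: √[(nΣx²−(Σx)²)(nΣy²−(Σy)²)]
  nΣx²−(Σx)² = 6·502 − 2500 = 512;  nΣy²−(Σy)² = 6·1359 − 6561 = 1593
  √(512·1593) = √815616 = 903.1146
r = -792 / 903.1146 = -0.8770
t = r·√(n−2)/√(1−r²) = -0.8770·√4 / √(1−0.769129) = -1.754000 / 0.480490 = -3.650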